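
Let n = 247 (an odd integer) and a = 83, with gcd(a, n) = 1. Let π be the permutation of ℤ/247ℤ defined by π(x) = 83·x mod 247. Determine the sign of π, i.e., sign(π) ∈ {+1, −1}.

-1

Trace 220: π^k(220) = [220, 229, 235, 239, 77, 216, 144] for k=0..6.
Cycle type of π: 12×18 + 4×3 + 3×6 + 1; total 28 cycles.
28 cycles on 247: each ℓ→(−1)^(ℓ−1), product (−1)^219 = -1.
The Jacobi symbol (83|247) = -1 (Zolotarev) agrees.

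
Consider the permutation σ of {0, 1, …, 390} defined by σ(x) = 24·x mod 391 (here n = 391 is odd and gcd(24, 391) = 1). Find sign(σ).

-1

Orbit of 162 under x↦24x: [162, 369, 254, 231, 70, 116, 47]… (length divides ord_391(24)).
Decompose π into cycles: lengths [16, 16, 16, 16, 16, 16, 16, 16, 16, 16, 16, 16, 16, 16, 16, 16, 16, 16, 16, 16, 16, 16, 16, 1, 1, 1, 1, 1, 1, 1, 1, 1, 1, 1, 1, 1, 1, 1, 1, 1, 1, 1, 1, 1, 1, 1] (46 cycles, including the fixed point 0).
n − c = 391 − 46 = 345; sign = (−1)^345 = -1.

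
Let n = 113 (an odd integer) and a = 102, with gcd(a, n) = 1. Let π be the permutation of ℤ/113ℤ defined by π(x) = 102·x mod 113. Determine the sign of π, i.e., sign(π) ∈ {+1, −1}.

Start at x=11: 11 → 105 → 88 → 49 → 26 → 53 → 95 → … (one orbit).
The orbit structure of x ↦ 102x mod 113: 3 orbits of sizes [56, 56, 1].
n − c = 113 − 3 = 110; sign = (−1)^110 = +1.
Check: (102/113) = +1 by Zolotarev.

+1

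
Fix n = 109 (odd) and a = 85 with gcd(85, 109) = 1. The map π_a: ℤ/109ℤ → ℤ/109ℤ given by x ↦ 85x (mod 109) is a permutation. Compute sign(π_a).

Orbit of 16 under x↦85x: [16, 52, 60, 86, 7, 50, 108]… (length divides ord_109(85)).
Decompose π into cycles: lengths [108, 1] (2 cycles, including the fixed point 0).
Σ(ℓ_i−1) = 109−2 = 107; sign = (−1)^107 = -1.
The Jacobi symbol (85|109) = -1 (Zolotarev) agrees.

-1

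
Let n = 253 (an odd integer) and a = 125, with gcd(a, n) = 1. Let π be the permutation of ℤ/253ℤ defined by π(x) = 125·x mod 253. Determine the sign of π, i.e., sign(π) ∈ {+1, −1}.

Orbit of 224 under x↦125x: [224, 170, 251, 3, 122, 70, 148]… (length divides ord_253(125)).
Cycle type of π: 110×2 + 22 + 5×2 + 1; total 6 cycles.
sign(π) = (−1)^{n − #cycles} = (−1)^{253−6} = (−1)^247 = -1.
Via Zolotarev, sign(π_{125}) = (125|253) = -1.

-1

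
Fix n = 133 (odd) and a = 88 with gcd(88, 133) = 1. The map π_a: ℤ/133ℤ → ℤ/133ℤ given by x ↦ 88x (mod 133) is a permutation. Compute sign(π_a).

Orbit of 88 under x↦88x: [88, 30, 113, 102, 65, 1]… (length divides ord_133(88)).
Cycle type of π: 6×21 + 3×2 + 1; total 24 cycles.
sign(π) = (−1)^{n − #cycles} = (−1)^{133−24} = (−1)^109 = -1.

-1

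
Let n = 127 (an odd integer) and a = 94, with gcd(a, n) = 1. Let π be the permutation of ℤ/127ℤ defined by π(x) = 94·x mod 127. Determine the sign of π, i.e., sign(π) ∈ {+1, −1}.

+1

Start at x=76: 76 → 32 → 87 → 50 → 1 → 94 → 73 → … (one orbit).
Decompose π into cycles: lengths [21, 21, 21, 21, 21, 21, 1] (7 cycles, including the fixed point 0).
127 − 7 = 120 transpositions; sign(π) = (−1)^120 = +1.
Check: (94/127) = +1 by Zolotarev.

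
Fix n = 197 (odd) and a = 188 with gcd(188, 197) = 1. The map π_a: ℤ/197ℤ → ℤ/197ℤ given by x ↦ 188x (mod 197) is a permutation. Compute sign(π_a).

Trace 104: π^k(104) = [104, 49, 150, 29, 133, 182, 135] for k=0..6.
Decompose π into cycles: lengths [49, 49, 49, 49, 1] (5 cycles, including the fixed point 0).
sign(π) = (−1)^{n − #cycles} = (−1)^{197−5} = (−1)^192 = +1.
The Jacobi symbol (188|197) = +1 (Zolotarev) agrees.

+1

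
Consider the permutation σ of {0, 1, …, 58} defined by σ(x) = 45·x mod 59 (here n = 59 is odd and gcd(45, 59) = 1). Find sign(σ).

+1

Start at x=3: 3 → 17 → 57 → 28 → 21 → 1 → 45 → … (one orbit).
3 cycles of lengths [29, 29, 1].
Σ(ℓ_i−1) = 59−3 = 56; sign = (−1)^56 = +1.
Via Zolotarev, sign(π_{45}) = (45|59) = +1.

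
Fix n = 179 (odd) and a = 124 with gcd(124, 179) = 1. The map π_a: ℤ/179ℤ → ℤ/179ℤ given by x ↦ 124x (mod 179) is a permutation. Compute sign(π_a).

Trace 142: π^k(142) = [142, 66, 129, 65, 5, 83, 89] for k=0..6.
Cycle lengths of π_124 on ℤ/179ℤ: [89, 89, 1]; 3 cycles in total.
179 − 3 = 176 transpositions; sign(π) = (−1)^176 = +1.
Via Zolotarev, sign(π_{124}) = (124|179) = +1.

+1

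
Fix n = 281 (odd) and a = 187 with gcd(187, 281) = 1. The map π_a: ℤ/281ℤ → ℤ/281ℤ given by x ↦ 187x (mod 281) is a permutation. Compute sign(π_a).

Orbit of 272 under x↦187x: [272, 3, 280, 94, 156, 229, 111]… (length divides ord_281(187)).
2 cycles of lengths [280, 1].
2 cycles on 281: each ℓ→(−1)^(ℓ−1), product (−1)^279 = -1.
Via Zolotarev, sign(π_{187}) = (187|281) = -1.

-1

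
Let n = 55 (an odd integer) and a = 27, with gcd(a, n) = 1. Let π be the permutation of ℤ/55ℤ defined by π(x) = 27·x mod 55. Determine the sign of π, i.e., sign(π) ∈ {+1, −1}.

Orbit of 16 under x↦27x: [16, 47, 4, 53, 1, 27, 14]… (length divides ord_55(27)).
Cycle lengths of π_27 on ℤ/55ℤ: [20, 20, 5, 5, 4, 1]; 6 cycles in total.
With 6 cycles on 55 points, sign = (−1)^{55−6} = -1.
(27|55)_J = -1 (Zolotarev's lemma cross-check).

-1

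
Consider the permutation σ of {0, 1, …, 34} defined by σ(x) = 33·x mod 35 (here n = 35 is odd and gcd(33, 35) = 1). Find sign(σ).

+1

Trace 27: π^k(27) = [27, 16, 3, 29, 12, 11, 13] for k=0..6.
Cycle lengths of π_33 on ℤ/35ℤ: [12, 12, 6, 4, 1]; 5 cycles in total.
35 − 5 = 30 transpositions; sign(π) = (−1)^30 = +1.
The Jacobi symbol (33|35) = +1 (Zolotarev) agrees.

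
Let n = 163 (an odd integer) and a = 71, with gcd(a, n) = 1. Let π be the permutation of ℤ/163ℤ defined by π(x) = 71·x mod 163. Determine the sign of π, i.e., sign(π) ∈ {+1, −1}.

Orbit of 62 under x↦71x: [62, 1, 71, 151, 126, 144, 118]… (length divides ord_163(71)).
Decompose π into cycles: lengths [81, 81, 1] (3 cycles, including the fixed point 0).
sign(π) = (−1)^{n − #cycles} = (−1)^{163−3} = (−1)^160 = +1.
(71|163)_J = +1 (Zolotarev's lemma cross-check).

+1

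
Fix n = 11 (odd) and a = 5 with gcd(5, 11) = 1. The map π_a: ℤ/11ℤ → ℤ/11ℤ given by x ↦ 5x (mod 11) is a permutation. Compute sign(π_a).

Start at x=4: 4 → 9 → 1 → 5 → 3 → 4 (one orbit).
3 cycles of lengths [5, 5, 1].
Σ(ℓ_i−1) = 11−3 = 8; sign = (−1)^8 = +1.

+1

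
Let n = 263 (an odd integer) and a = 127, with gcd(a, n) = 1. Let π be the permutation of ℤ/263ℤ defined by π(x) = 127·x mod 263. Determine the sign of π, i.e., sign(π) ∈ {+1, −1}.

-1

Start at x=248: 248 → 199 → 25 → 19 → 46 → 56 → 11 → … (one orbit).
π_127 has 2 disjoint cycles with lengths [262, 1] on {0,…,262}.
With 2 cycles on 263 points, sign = (−1)^{263−2} = -1.
Zolotarev: (127|263) = -1, matching the cycle-count sign.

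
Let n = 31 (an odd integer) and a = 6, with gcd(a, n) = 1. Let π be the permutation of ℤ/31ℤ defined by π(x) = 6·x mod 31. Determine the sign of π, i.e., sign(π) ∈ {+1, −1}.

Trace 5: π^k(5) = [5, 30, 25, 26, 1, 6] for k=0..5.
The orbit structure of x ↦ 6x mod 31: 6 orbits of sizes [6, 6, 6, 6, 6, 1].
sign(π) = (−1)^{n − #cycles} = (−1)^{31−6} = (−1)^25 = -1.

-1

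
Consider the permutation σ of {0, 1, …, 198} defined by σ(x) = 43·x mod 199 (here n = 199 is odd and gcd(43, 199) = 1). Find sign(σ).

Trace 178: π^k(178) = [178, 92, 175, 162, 1, 43, 58] for k=0..6.
Decompose π into cycles: lengths [9, 9, 9, 9, 9, 9, 9, 9, 9, 9, 9, 9, 9, 9, 9, 9, 9, 9, 9, 9, 9, 9, 1] (23 cycles, including the fixed point 0).
With 23 cycles on 199 points, sign = (−1)^{199−23} = +1.
(43|199)_J = +1 (Zolotarev's lemma cross-check).

+1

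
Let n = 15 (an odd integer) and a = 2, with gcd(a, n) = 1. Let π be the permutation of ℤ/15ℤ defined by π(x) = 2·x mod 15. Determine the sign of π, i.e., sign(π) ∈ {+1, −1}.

+1

Orbit of 4 under x↦2x: [4, 8, 1, 2]… (length divides ord_15(2)).
π_2 has 5 disjoint cycles with lengths [4, 4, 4, 2, 1] on {0,…,14}.
5 cycles on 15: each ℓ→(−1)^(ℓ−1), product (−1)^10 = +1.
Check: (2/15) = +1 by Zolotarev.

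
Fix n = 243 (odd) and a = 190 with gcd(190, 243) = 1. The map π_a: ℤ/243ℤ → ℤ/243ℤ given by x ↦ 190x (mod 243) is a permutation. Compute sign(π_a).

Start at x=163: 163 → 109 → 55 → 1 → 190 → 136 → 82 → … (one orbit).
Cycle lengths of π_190 on ℤ/243ℤ: [9, 9, 9, 9, 9, 9, 9, 9, 9, 9, 9, 9, 9, 9, 9, 9, 9, 9, 3, 3, 3, 3, 3, 3, 3, 3, 3, 3, 3, 3, 3, 3, 3, 3, 3, 3, 1, 1, 1, 1, 1, 1, 1, 1, 1, 1, 1, 1, 1, 1, 1, 1, 1, 1, 1, 1, 1, 1, 1, 1, 1, 1, 1]; 63 cycles in total.
Σ(ℓ_i−1) = 243−63 = 180; sign = (−1)^180 = +1.
Check: (190/243) = +1 by Zolotarev.

+1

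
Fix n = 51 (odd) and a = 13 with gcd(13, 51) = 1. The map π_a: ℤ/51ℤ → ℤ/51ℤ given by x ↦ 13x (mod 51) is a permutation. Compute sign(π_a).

Orbit of 4 under x↦13x: [4, 1, 13, 16]… (length divides ord_51(13)).
Cycle type of π: 4×12 + 1×3; total 15 cycles.
sign(π) = (−1)^{n − #cycles} = (−1)^{51−15} = (−1)^36 = +1.

+1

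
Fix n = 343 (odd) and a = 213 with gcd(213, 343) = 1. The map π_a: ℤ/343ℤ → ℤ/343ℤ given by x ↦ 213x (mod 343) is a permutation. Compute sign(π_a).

Orbit of 251 under x↦213x: [251, 298, 19, 274, 52, 100, 34]… (length divides ord_343(213)).
π_213 has 4 disjoint cycles with lengths [294, 42, 6, 1] on {0,…,342}.
sign(π) = (−1)^{n − #cycles} = (−1)^{343−4} = (−1)^339 = -1.

-1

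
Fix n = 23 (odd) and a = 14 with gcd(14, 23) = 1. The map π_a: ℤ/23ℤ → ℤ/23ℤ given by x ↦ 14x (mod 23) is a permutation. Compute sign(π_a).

-1

Orbit of 10 under x↦14x: [10, 2, 5, 1, 14, 12, 7]… (length divides ord_23(14)).
Cycle type of π: 22 + 1; total 2 cycles.
2 cycles on 23: each ℓ→(−1)^(ℓ−1), product (−1)^21 = -1.
(14|23)_J = -1 (Zolotarev's lemma cross-check).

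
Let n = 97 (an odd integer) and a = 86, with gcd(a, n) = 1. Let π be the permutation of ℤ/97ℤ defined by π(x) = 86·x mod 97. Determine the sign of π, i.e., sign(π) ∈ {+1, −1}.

+1

Trace 65: π^k(65) = [65, 61, 8, 9, 95, 22, 49] for k=0..6.
Cycle lengths of π_86 on ℤ/97ℤ: [48, 48, 1]; 3 cycles in total.
With 3 cycles on 97 points, sign = (−1)^{97−3} = +1.
Check: (86/97) = +1 by Zolotarev.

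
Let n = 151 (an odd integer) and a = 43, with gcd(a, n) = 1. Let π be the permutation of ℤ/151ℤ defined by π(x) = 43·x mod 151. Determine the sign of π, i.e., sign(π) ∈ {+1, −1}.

+1

Start at x=76: 76 → 97 → 94 → 116 → 5 → 64 → 34 → … (one orbit).
Decompose π into cycles: lengths [75, 75, 1] (3 cycles, including the fixed point 0).
151 − 3 = 148 transpositions; sign(π) = (−1)^148 = +1.
Check: (43/151) = +1 by Zolotarev.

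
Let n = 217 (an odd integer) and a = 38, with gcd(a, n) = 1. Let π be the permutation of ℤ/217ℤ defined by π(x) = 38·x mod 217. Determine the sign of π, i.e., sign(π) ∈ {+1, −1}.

Start at x=1: 1 → 38 → 142 → 188 → 200 → 5 → 190 → … (one orbit).
Cycle lengths of π_38 on ℤ/217ℤ: [30, 30, 30, 30, 30, 30, 15, 15, 6, 1]; 10 cycles in total.
217 − 10 = 207 transpositions; sign(π) = (−1)^207 = -1.

-1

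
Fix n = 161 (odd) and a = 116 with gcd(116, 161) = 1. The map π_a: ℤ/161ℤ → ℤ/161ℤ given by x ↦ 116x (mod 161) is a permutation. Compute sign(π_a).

+1

Trace 93: π^k(93) = [93, 1, 116] for k=0..2.
69 cycles of lengths [3, 3, 3, 3, 3, 3, 3, 3, 3, 3, 3, 3, 3, 3, 3, 3, 3, 3, 3, 3, 3, 3, 3, 3, 3, 3, 3, 3, 3, 3, 3, 3, 3, 3, 3, 3, 3, 3, 3, 3, 3, 3, 3, 3, 3, 3, 1, 1, 1, 1, 1, 1, 1, 1, 1, 1, 1, 1, 1, 1, 1, 1, 1, 1, 1, 1, 1, 1, 1].
161 − 69 = 92 transpositions; sign(π) = (−1)^92 = +1.
Via Zolotarev, sign(π_{116}) = (116|161) = +1.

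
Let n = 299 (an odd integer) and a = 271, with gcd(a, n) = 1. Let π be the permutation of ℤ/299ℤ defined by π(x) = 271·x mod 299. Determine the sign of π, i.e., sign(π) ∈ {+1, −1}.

Trace 262: π^k(262) = [262, 139, 294, 140, 266, 27, 141] for k=0..6.
6 cycles of lengths [132, 132, 12, 11, 11, 1].
299 − 6 = 293 transpositions; sign(π) = (−1)^293 = -1.
Check: (271/299) = -1 by Zolotarev.

-1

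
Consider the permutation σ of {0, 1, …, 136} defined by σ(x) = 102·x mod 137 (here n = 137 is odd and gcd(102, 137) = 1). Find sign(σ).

Trace 106: π^k(106) = [106, 126, 111, 88, 71, 118, 117] for k=0..6.
π_102 has 2 disjoint cycles with lengths [136, 1] on {0,…,136}.
With 2 cycles on 137 points, sign = (−1)^{137−2} = -1.
Zolotarev: (102|137) = -1, matching the cycle-count sign.

-1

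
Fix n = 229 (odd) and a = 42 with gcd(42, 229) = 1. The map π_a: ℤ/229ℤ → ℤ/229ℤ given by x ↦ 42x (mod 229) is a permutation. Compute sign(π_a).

Orbit of 104 under x↦42x: [104, 17, 27, 218, 225, 61, 43]… (length divides ord_229(42)).
Decompose π into cycles: lengths [19, 19, 19, 19, 19, 19, 19, 19, 19, 19, 19, 19, 1] (13 cycles, including the fixed point 0).
With 13 cycles on 229 points, sign = (−1)^{229−13} = +1.

+1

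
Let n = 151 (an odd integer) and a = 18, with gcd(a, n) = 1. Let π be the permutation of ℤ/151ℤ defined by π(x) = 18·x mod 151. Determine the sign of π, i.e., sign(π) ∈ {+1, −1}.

+1

Start at x=8: 8 → 144 → 25 → 148 → 97 → 85 → 20 → … (one orbit).
Cycle type of π: 75×2 + 1; total 3 cycles.
3 cycles on 151: each ℓ→(−1)^(ℓ−1), product (−1)^148 = +1.
Zolotarev: (18|151) = +1, matching the cycle-count sign.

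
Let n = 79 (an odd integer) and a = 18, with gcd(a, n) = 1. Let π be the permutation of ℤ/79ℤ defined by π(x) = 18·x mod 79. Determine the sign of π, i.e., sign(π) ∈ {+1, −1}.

+1

Orbit of 18 under x↦18x: [18, 8, 65, 64, 46, 38, 52]… (length divides ord_79(18)).
π_18 has 7 disjoint cycles with lengths [13, 13, 13, 13, 13, 13, 1] on {0,…,78}.
n − c = 79 − 7 = 72; sign = (−1)^72 = +1.
Zolotarev: (18|79) = +1, matching the cycle-count sign.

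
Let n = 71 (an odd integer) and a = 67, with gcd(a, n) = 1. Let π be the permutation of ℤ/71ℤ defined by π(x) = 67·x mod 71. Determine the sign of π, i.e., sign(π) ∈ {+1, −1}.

Trace 52: π^k(52) = [52, 5, 51, 9, 35, 2, 63] for k=0..6.
The orbit structure of x ↦ 67x mod 71: 2 orbits of sizes [70, 1].
With 2 cycles on 71 points, sign = (−1)^{71−2} = -1.

-1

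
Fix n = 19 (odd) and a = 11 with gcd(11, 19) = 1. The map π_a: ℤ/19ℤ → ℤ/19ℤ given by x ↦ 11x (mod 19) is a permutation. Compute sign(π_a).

+1

Start at x=11: 11 → 7 → 1 → 11 (one orbit).
Cycle type of π: 3×6 + 1; total 7 cycles.
Σ(ℓ_i−1) = 19−7 = 12; sign = (−1)^12 = +1.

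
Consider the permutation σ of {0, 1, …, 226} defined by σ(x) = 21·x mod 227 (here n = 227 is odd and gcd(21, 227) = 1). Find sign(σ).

Trace 214: π^k(214) = [214, 181, 169, 144, 73, 171, 186] for k=0..6.
The orbit structure of x ↦ 21x mod 227: 3 orbits of sizes [113, 113, 1].
Σ(ℓ_i−1) = 227−3 = 224; sign = (−1)^224 = +1.

+1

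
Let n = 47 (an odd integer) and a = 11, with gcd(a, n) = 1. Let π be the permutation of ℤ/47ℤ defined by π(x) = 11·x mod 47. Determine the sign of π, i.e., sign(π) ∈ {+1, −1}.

-1

Start at x=35: 35 → 9 → 5 → 8 → 41 → 28 → 26 → … (one orbit).
Decompose π into cycles: lengths [46, 1] (2 cycles, including the fixed point 0).
sign(π) = (−1)^{n − #cycles} = (−1)^{47−2} = (−1)^45 = -1.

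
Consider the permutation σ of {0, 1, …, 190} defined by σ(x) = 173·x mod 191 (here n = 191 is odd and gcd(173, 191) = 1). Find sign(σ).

Trace 24: π^k(24) = [24, 141, 136, 35, 134, 71, 59] for k=0..6.
2 cycles of lengths [190, 1].
n − c = 191 − 2 = 189; sign = (−1)^189 = -1.

-1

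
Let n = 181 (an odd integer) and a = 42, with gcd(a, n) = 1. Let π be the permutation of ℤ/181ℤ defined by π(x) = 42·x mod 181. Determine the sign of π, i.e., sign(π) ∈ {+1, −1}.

+1

Orbit of 1 under x↦42x: [1, 42, 135, 59, 125]… (length divides ord_181(42)).
Cycle type of π: 5×36 + 1; total 37 cycles.
sign(π) = (−1)^{n − #cycles} = (−1)^{181−37} = (−1)^144 = +1.
Via Zolotarev, sign(π_{42}) = (42|181) = +1.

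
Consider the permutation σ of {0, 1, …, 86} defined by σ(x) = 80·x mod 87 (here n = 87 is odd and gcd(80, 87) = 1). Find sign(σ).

-1

Start at x=71: 71 → 25 → 86 → 7 → 38 → 82 → 35 → … (one orbit).
Decompose π into cycles: lengths [14, 14, 14, 14, 14, 14, 2, 1] (8 cycles, including the fixed point 0).
n − c = 87 − 8 = 79; sign = (−1)^79 = -1.
Check: (80/87) = -1 by Zolotarev.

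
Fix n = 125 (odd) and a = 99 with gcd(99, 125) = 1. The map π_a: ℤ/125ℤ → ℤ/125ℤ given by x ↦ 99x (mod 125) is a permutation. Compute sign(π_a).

Start at x=24: 24 → 1 → 99 → 51 → 49 → 101 → 124 → … (one orbit).
Decompose π into cycles: lengths [10, 10, 10, 10, 10, 10, 10, 10, 10, 10, 2, 2, 2, 2, 2, 2, 2, 2, 2, 2, 2, 2, 1] (23 cycles, including the fixed point 0).
Σ(ℓ_i−1) = 125−23 = 102; sign = (−1)^102 = +1.
The Jacobi symbol (99|125) = +1 (Zolotarev) agrees.

+1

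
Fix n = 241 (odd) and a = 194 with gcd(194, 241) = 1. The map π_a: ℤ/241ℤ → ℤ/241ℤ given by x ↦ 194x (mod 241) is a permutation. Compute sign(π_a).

+1

Trace 98: π^k(98) = [98, 214, 64, 125, 150, 180, 216] for k=0..6.
The orbit structure of x ↦ 194x mod 241: 7 orbits of sizes [40, 40, 40, 40, 40, 40, 1].
7 cycles on 241: each ℓ→(−1)^(ℓ−1), product (−1)^234 = +1.
Zolotarev: (194|241) = +1, matching the cycle-count sign.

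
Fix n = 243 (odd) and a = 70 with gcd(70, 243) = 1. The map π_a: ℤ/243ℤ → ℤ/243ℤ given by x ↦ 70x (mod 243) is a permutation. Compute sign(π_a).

Orbit of 163 under x↦70x: [163, 232, 202, 46, 61, 139, 10]… (length divides ord_243(70)).
The orbit structure of x ↦ 70x mod 243: 11 orbits of sizes [81, 81, 27, 27, 9, 9, 3, 3, 1, 1, 1].
With 11 cycles on 243 points, sign = (−1)^{243−11} = +1.

+1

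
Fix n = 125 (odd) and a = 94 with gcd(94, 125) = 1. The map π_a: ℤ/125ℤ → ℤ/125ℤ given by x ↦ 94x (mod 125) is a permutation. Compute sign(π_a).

Trace 119: π^k(119) = [119, 61, 109, 121, 124, 31, 39] for k=0..6.
π_94 has 7 disjoint cycles with lengths [50, 50, 10, 10, 2, 2, 1] on {0,…,124}.
125 − 7 = 118 transpositions; sign(π) = (−1)^118 = +1.
Zolotarev: (94|125) = +1, matching the cycle-count sign.

+1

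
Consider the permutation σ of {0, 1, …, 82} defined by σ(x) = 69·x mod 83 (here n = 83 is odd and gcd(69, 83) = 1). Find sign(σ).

Start at x=36: 36 → 77 → 1 → 69 → 30 → 78 → 70 → … (one orbit).
Cycle type of π: 41×2 + 1; total 3 cycles.
3 cycles on 83: each ℓ→(−1)^(ℓ−1), product (−1)^80 = +1.
(69|83)_J = +1 (Zolotarev's lemma cross-check).

+1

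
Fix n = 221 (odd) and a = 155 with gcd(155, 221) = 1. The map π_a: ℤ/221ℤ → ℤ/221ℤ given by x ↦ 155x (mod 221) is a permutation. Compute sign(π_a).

Orbit of 77 under x↦155x: [77, 1, 155, 157, 25, 118, 168]… (length divides ord_221(155)).
Cycle lengths of π_155 on ℤ/221ℤ: [8, 8, 8, 8, 8, 8, 8, 8, 8, 8, 8, 8, 8, 8, 8, 8, 8, 8, 8, 8, 8, 8, 8, 8, 8, 8, 2, 2, 2, 2, 2, 2, 1]; 33 cycles in total.
sign(π) = (−1)^{n − #cycles} = (−1)^{221−33} = (−1)^188 = +1.
(155|221)_J = +1 (Zolotarev's lemma cross-check).

+1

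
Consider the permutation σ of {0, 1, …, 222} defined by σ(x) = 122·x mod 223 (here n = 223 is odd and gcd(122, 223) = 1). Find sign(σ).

-1

Start at x=26: 26 → 50 → 79 → 49 → 180 → 106 → 221 → … (one orbit).
π_122 has 2 disjoint cycles with lengths [222, 1] on {0,…,222}.
n − c = 223 − 2 = 221; sign = (−1)^221 = -1.
Zolotarev: (122|223) = -1, matching the cycle-count sign.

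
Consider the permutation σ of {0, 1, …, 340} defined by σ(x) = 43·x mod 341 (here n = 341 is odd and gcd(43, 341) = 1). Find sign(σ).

Trace 188: π^k(188) = [188, 241, 133, 263, 56, 21, 221] for k=0..6.
The orbit structure of x ↦ 43x mod 341: 17 orbits of sizes [30, 30, 30, 30, 30, 30, 30, 30, 30, 30, 30, 2, 2, 2, 2, 2, 1].
sign(π) = (−1)^{n − #cycles} = (−1)^{341−17} = (−1)^324 = +1.
(43|341)_J = +1 (Zolotarev's lemma cross-check).

+1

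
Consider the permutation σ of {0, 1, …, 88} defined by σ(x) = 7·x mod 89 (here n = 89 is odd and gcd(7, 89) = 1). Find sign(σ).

-1

Trace 79: π^k(79) = [79, 19, 44, 41, 20, 51, 1] for k=0..6.
2 cycles of lengths [88, 1].
2 cycles on 89: each ℓ→(−1)^(ℓ−1), product (−1)^87 = -1.
Zolotarev: (7|89) = -1, matching the cycle-count sign.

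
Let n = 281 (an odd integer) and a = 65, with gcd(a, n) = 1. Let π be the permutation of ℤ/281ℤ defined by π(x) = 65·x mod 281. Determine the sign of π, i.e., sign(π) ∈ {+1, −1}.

-1

Start at x=271: 271 → 193 → 181 → 244 → 124 → 192 → 116 → … (one orbit).
Decompose π into cycles: lengths [56, 56, 56, 56, 56, 1] (6 cycles, including the fixed point 0).
281 − 6 = 275 transpositions; sign(π) = (−1)^275 = -1.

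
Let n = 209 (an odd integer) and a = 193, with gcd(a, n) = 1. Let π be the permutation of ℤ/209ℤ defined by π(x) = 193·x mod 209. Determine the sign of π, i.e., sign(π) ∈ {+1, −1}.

+1

Trace 158: π^k(158) = [158, 189, 111, 105, 201, 128, 42] for k=0..6.
The orbit structure of x ↦ 193x mod 209: 5 orbits of sizes [90, 90, 18, 10, 1].
5 cycles on 209: each ℓ→(−1)^(ℓ−1), product (−1)^204 = +1.
(193|209)_J = +1 (Zolotarev's lemma cross-check).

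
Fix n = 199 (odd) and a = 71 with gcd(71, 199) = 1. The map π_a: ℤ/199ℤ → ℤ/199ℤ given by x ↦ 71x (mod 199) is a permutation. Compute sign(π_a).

-1

Trace 103: π^k(103) = [103, 149, 32, 83, 122, 105, 92] for k=0..6.
Decompose π into cycles: lengths [198, 1] (2 cycles, including the fixed point 0).
n − c = 199 − 2 = 197; sign = (−1)^197 = -1.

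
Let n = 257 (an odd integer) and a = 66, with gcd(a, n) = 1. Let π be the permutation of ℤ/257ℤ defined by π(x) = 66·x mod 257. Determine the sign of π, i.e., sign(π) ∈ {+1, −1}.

Orbit of 251 under x↦66x: [251, 118, 78, 8, 14, 153, 75]… (length divides ord_257(66)).
π_66 has 2 disjoint cycles with lengths [256, 1] on {0,…,256}.
With 2 cycles on 257 points, sign = (−1)^{257−2} = -1.
(66|257)_J = -1 (Zolotarev's lemma cross-check).

-1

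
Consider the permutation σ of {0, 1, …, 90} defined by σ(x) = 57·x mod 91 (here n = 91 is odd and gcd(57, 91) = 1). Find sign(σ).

-1

Orbit of 64 under x↦57x: [64, 8, 1, 57]… (length divides ord_91(57)).
The orbit structure of x ↦ 57x mod 91: 28 orbits of sizes [4, 4, 4, 4, 4, 4, 4, 4, 4, 4, 4, 4, 4, 4, 4, 4, 4, 4, 4, 4, 4, 1, 1, 1, 1, 1, 1, 1].
Σ(ℓ_i−1) = 91−28 = 63; sign = (−1)^63 = -1.
The Jacobi symbol (57|91) = -1 (Zolotarev) agrees.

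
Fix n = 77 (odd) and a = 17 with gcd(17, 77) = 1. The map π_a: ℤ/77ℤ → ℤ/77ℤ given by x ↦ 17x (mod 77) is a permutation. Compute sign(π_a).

Start at x=1: 1 → 17 → 58 → 62 → 53 → 54 → 71 → … (one orbit).
π_17 has 5 disjoint cycles with lengths [30, 30, 10, 6, 1] on {0,…,76}.
Σ(ℓ_i−1) = 77−5 = 72; sign = (−1)^72 = +1.
The Jacobi symbol (17|77) = +1 (Zolotarev) agrees.

+1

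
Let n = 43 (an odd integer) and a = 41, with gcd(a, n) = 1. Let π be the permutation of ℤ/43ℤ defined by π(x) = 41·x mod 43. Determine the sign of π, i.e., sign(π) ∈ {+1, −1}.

+1

Orbit of 41 under x↦41x: [41, 4, 35, 16, 11, 21, 1]… (length divides ord_43(41)).
π_41 has 7 disjoint cycles with lengths [7, 7, 7, 7, 7, 7, 1] on {0,…,42}.
Σ(ℓ_i−1) = 43−7 = 36; sign = (−1)^36 = +1.
The Jacobi symbol (41|43) = +1 (Zolotarev) agrees.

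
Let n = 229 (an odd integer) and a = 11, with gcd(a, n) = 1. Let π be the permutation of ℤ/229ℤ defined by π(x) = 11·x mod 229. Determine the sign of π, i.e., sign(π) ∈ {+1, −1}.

+1

Trace 27: π^k(27) = [27, 68, 61, 213, 53, 125, 1] for k=0..6.
π_11 has 7 disjoint cycles with lengths [38, 38, 38, 38, 38, 38, 1] on {0,…,228}.
With 7 cycles on 229 points, sign = (−1)^{229−7} = +1.
(11|229)_J = +1 (Zolotarev's lemma cross-check).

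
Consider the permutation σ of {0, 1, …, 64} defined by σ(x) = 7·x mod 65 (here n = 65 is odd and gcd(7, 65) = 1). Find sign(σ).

+1

Trace 64: π^k(64) = [64, 58, 16, 47, 4, 28, 1] for k=0..6.
7 cycles of lengths [12, 12, 12, 12, 12, 4, 1].
With 7 cycles on 65 points, sign = (−1)^{65−7} = +1.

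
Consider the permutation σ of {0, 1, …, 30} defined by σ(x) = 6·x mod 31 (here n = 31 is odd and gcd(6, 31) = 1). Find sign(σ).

-1

Start at x=6: 6 → 5 → 30 → 25 → 26 → 1 → 6 (one orbit).
Cycle type of π: 6×5 + 1; total 6 cycles.
31 − 6 = 25 transpositions; sign(π) = (−1)^25 = -1.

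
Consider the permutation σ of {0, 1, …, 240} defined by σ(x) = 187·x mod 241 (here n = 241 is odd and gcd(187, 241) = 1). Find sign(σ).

+1

Trace 217: π^k(217) = [217, 91, 147, 15, 154, 119, 81] for k=0..6.
The orbit structure of x ↦ 187x mod 241: 9 orbits of sizes [30, 30, 30, 30, 30, 30, 30, 30, 1].
n − c = 241 − 9 = 232; sign = (−1)^232 = +1.
Via Zolotarev, sign(π_{187}) = (187|241) = +1.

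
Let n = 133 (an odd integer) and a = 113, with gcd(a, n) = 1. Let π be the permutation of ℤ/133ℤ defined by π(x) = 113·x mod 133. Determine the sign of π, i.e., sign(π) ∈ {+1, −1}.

-1

Start at x=113: 113 → 1 → 113 (one orbit).
70 cycles of lengths [2, 2, 2, 2, 2, 2, 2, 2, 2, 2, 2, 2, 2, 2, 2, 2, 2, 2, 2, 2, 2, 2, 2, 2, 2, 2, 2, 2, 2, 2, 2, 2, 2, 2, 2, 2, 2, 2, 2, 2, 2, 2, 2, 2, 2, 2, 2, 2, 2, 2, 2, 2, 2, 2, 2, 2, 2, 2, 2, 2, 2, 2, 2, 1, 1, 1, 1, 1, 1, 1].
n − c = 133 − 70 = 63; sign = (−1)^63 = -1.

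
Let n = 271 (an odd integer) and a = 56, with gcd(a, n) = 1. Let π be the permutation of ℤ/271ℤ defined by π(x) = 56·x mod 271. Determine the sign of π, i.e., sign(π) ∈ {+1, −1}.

Trace 125: π^k(125) = [125, 225, 134, 187, 174, 259, 141] for k=0..6.
Cycle lengths of π_56 on ℤ/271ℤ: [135, 135, 1]; 3 cycles in total.
3 cycles on 271: each ℓ→(−1)^(ℓ−1), product (−1)^268 = +1.

+1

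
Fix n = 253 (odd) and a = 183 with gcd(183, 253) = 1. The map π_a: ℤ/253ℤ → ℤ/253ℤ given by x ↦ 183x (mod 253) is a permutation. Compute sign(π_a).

+1

Start at x=252: 252 → 70 → 160 → 185 → 206 → 1 → 183 → … (one orbit).
Cycle lengths of π_183 on ℤ/253ℤ: [10, 10, 10, 10, 10, 10, 10, 10, 10, 10, 10, 10, 10, 10, 10, 10, 10, 10, 10, 10, 10, 10, 10, 2, 2, 2, 2, 2, 2, 2, 2, 2, 2, 2, 1]; 35 cycles in total.
sign(π) = (−1)^{n − #cycles} = (−1)^{253−35} = (−1)^218 = +1.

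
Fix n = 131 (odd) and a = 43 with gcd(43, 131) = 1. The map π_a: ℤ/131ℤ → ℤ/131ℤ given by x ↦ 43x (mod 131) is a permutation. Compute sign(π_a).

+1

Start at x=80: 80 → 34 → 21 → 117 → 53 → 52 → 9 → … (one orbit).
Decompose π into cycles: lengths [65, 65, 1] (3 cycles, including the fixed point 0).
Σ(ℓ_i−1) = 131−3 = 128; sign = (−1)^128 = +1.
The Jacobi symbol (43|131) = +1 (Zolotarev) agrees.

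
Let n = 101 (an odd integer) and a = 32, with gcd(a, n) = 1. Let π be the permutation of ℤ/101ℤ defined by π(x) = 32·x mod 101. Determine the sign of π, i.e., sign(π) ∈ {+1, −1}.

Orbit of 10 under x↦32x: [10, 17, 39, 36, 41, 100, 69]… (length divides ord_101(32)).
π_32 has 6 disjoint cycles with lengths [20, 20, 20, 20, 20, 1] on {0,…,100}.
n − c = 101 − 6 = 95; sign = (−1)^95 = -1.
Via Zolotarev, sign(π_{32}) = (32|101) = -1.

-1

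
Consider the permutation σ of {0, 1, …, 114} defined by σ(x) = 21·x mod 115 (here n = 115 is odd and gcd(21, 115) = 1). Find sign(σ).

-1

Trace 91: π^k(91) = [91, 71, 111, 31, 76, 101, 51] for k=0..6.
Decompose π into cycles: lengths [22, 22, 22, 22, 22, 1, 1, 1, 1, 1] (10 cycles, including the fixed point 0).
Σ(ℓ_i−1) = 115−10 = 105; sign = (−1)^105 = -1.
Check: (21/115) = -1 by Zolotarev.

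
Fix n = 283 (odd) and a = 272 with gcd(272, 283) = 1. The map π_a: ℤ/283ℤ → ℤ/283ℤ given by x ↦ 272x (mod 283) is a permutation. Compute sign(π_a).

Start at x=155: 155 → 276 → 77 → 2 → 261 → 242 → 168 → … (one orbit).
π_272 has 2 disjoint cycles with lengths [282, 1] on {0,…,282}.
sign(π) = (−1)^{n − #cycles} = (−1)^{283−2} = (−1)^281 = -1.
Zolotarev: (272|283) = -1, matching the cycle-count sign.

-1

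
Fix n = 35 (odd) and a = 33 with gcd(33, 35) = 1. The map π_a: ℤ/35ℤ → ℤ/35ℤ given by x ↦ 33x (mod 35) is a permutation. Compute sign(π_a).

+1

Trace 9: π^k(9) = [9, 17, 1, 33, 4, 27, 16] for k=0..6.
5 cycles of lengths [12, 12, 6, 4, 1].
5 cycles on 35: each ℓ→(−1)^(ℓ−1), product (−1)^30 = +1.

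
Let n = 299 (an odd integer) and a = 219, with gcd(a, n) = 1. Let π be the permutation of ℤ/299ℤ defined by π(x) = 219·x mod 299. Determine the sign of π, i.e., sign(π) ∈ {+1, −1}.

Trace 29: π^k(29) = [29, 72, 220, 41, 9, 177, 192] for k=0..6.
The orbit structure of x ↦ 219x mod 299: 6 orbits of sizes [132, 132, 12, 11, 11, 1].
n − c = 299 − 6 = 293; sign = (−1)^293 = -1.
Check: (219/299) = -1 by Zolotarev.

-1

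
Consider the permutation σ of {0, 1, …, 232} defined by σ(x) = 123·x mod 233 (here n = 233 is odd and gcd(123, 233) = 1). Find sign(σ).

+1

Orbit of 50 under x↦123x: [50, 92, 132, 159, 218, 19, 7]… (length divides ord_233(123)).
3 cycles of lengths [116, 116, 1].
With 3 cycles on 233 points, sign = (−1)^{233−3} = +1.
Via Zolotarev, sign(π_{123}) = (123|233) = +1.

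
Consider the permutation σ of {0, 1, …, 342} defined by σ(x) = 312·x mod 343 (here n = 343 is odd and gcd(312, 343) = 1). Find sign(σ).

+1

Trace 99: π^k(99) = [99, 18, 128, 148, 214, 226, 197] for k=0..6.
Cycle type of π: 21×14 + 3×16 + 1; total 31 cycles.
With 31 cycles on 343 points, sign = (−1)^{343−31} = +1.
Zolotarev: (312|343) = +1, matching the cycle-count sign.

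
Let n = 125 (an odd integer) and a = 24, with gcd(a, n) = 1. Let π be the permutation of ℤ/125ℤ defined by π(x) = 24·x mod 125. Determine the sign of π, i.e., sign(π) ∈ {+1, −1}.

Start at x=49: 49 → 51 → 99 → 1 → 24 → 76 → 74 → … (one orbit).
23 cycles of lengths [10, 10, 10, 10, 10, 10, 10, 10, 10, 10, 2, 2, 2, 2, 2, 2, 2, 2, 2, 2, 2, 2, 1].
Σ(ℓ_i−1) = 125−23 = 102; sign = (−1)^102 = +1.
Zolotarev: (24|125) = +1, matching the cycle-count sign.

+1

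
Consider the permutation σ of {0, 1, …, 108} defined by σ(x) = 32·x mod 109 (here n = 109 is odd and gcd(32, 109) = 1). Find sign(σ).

-1

Orbit of 66 under x↦32x: [66, 41, 4, 19, 63, 54, 93]… (length divides ord_109(32)).
The orbit structure of x ↦ 32x mod 109: 4 orbits of sizes [36, 36, 36, 1].
With 4 cycles on 109 points, sign = (−1)^{109−4} = -1.
Via Zolotarev, sign(π_{32}) = (32|109) = -1.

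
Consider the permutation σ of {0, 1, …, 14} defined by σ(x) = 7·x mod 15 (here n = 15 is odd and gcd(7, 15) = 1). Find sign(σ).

Trace 1: π^k(1) = [1, 7, 4, 13] for k=0..3.
Cycle lengths of π_7 on ℤ/15ℤ: [4, 4, 4, 1, 1, 1]; 6 cycles in total.
6 cycles on 15: each ℓ→(−1)^(ℓ−1), product (−1)^9 = -1.
The Jacobi symbol (7|15) = -1 (Zolotarev) agrees.

-1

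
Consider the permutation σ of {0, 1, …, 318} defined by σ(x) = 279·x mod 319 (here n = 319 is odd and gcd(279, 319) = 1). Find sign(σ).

-1

Trace 49: π^k(49) = [49, 273, 245, 89, 268, 126, 64] for k=0..6.
Cycle type of π: 140×2 + 28 + 5×2 + 1; total 6 cycles.
319 − 6 = 313 transpositions; sign(π) = (−1)^313 = -1.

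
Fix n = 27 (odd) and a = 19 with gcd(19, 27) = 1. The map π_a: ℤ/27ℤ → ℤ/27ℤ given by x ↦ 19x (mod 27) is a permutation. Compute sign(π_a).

Start at x=10: 10 → 1 → 19 → 10 (one orbit).
Decompose π into cycles: lengths [3, 3, 3, 3, 3, 3, 1, 1, 1, 1, 1, 1, 1, 1, 1] (15 cycles, including the fixed point 0).
Σ(ℓ_i−1) = 27−15 = 12; sign = (−1)^12 = +1.

+1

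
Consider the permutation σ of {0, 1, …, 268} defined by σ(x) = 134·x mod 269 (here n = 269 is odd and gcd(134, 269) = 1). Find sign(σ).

-1

Start at x=11: 11 → 129 → 70 → 234 → 152 → 193 → 38 → … (one orbit).
2 cycles of lengths [268, 1].
2 cycles on 269: each ℓ→(−1)^(ℓ−1), product (−1)^267 = -1.
Via Zolotarev, sign(π_{134}) = (134|269) = -1.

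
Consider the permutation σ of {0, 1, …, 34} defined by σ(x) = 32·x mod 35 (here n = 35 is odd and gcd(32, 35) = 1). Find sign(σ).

Orbit of 23 under x↦32x: [23, 1, 32, 9, 8, 11, 2]… (length divides ord_35(32)).
6 cycles of lengths [12, 12, 4, 3, 3, 1].
Σ(ℓ_i−1) = 35−6 = 29; sign = (−1)^29 = -1.
Check: (32/35) = -1 by Zolotarev.

-1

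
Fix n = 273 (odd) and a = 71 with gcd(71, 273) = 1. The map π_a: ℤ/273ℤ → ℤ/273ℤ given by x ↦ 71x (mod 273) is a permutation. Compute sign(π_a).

+1

Start at x=64: 64 → 176 → 211 → 239 → 43 → 50 → 1 → … (one orbit).
The orbit structure of x ↦ 71x mod 273: 35 orbits of sizes [12, 12, 12, 12, 12, 12, 12, 12, 12, 12, 12, 12, 12, 12, 12, 12, 12, 12, 12, 12, 12, 2, 2, 2, 2, 2, 2, 2, 1, 1, 1, 1, 1, 1, 1].
With 35 cycles on 273 points, sign = (−1)^{273−35} = +1.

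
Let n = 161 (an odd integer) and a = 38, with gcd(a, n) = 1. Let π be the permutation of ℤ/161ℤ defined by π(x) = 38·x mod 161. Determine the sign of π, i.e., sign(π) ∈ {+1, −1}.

Orbit of 61 under x↦38x: [61, 64, 17, 2, 76, 151, 103]… (length divides ord_161(38)).
Cycle lengths of π_38 on ℤ/161ℤ: [66, 66, 22, 6, 1]; 5 cycles in total.
With 5 cycles on 161 points, sign = (−1)^{161−5} = +1.
(38|161)_J = +1 (Zolotarev's lemma cross-check).

+1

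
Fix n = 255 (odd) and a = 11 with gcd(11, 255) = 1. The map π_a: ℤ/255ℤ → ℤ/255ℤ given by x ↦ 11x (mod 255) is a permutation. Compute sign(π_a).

Trace 131: π^k(131) = [131, 166, 41, 196, 116, 1, 11] for k=0..6.
Cycle type of π: 16×15 + 2×5 + 1×5; total 25 cycles.
25 cycles on 255: each ℓ→(−1)^(ℓ−1), product (−1)^230 = +1.

+1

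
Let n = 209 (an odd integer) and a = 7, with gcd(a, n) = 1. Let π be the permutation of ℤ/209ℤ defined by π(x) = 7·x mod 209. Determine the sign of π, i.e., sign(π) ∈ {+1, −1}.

-1

Trace 30: π^k(30) = [30, 1, 7, 49, 134, 102, 87] for k=0..6.
π_7 has 14 disjoint cycles with lengths [30, 30, 30, 30, 30, 30, 10, 3, 3, 3, 3, 3, 3, 1] on {0,…,208}.
Σ(ℓ_i−1) = 209−14 = 195; sign = (−1)^195 = -1.
Via Zolotarev, sign(π_{7}) = (7|209) = -1.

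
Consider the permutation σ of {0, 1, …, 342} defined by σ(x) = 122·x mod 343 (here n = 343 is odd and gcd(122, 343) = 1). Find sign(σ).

Trace 292: π^k(292) = [292, 295, 318, 37, 55, 193, 222] for k=0..6.
Decompose π into cycles: lengths [294, 42, 6, 1] (4 cycles, including the fixed point 0).
4 cycles on 343: each ℓ→(−1)^(ℓ−1), product (−1)^339 = -1.
The Jacobi symbol (122|343) = -1 (Zolotarev) agrees.

-1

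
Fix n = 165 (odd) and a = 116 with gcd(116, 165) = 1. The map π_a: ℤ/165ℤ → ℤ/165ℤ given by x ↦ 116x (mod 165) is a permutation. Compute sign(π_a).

+1

Orbit of 41 under x↦116x: [41, 136, 101, 1, 116, 91, 161]… (length divides ord_165(116)).
The orbit structure of x ↦ 116x mod 165: 25 orbits of sizes [10, 10, 10, 10, 10, 10, 10, 10, 10, 10, 10, 10, 10, 10, 10, 2, 2, 2, 2, 2, 1, 1, 1, 1, 1].
With 25 cycles on 165 points, sign = (−1)^{165−25} = +1.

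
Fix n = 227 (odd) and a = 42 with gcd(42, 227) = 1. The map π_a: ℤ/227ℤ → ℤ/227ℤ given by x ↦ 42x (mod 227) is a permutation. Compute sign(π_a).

Trace 210: π^k(210) = [210, 194, 203, 127, 113, 206, 26] for k=0..6.
Cycle lengths of π_42 on ℤ/227ℤ: [226, 1]; 2 cycles in total.
2 cycles on 227: each ℓ→(−1)^(ℓ−1), product (−1)^225 = -1.
Via Zolotarev, sign(π_{42}) = (42|227) = -1.

-1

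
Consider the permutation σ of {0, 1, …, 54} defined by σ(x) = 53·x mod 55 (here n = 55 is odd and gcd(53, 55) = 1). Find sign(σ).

Orbit of 1 under x↦53x: [1, 53, 4, 47, 16, 23, 9]… (length divides ord_55(53)).
Decompose π into cycles: lengths [20, 20, 5, 5, 4, 1] (6 cycles, including the fixed point 0).
6 cycles on 55: each ℓ→(−1)^(ℓ−1), product (−1)^49 = -1.
(53|55)_J = -1 (Zolotarev's lemma cross-check).

-1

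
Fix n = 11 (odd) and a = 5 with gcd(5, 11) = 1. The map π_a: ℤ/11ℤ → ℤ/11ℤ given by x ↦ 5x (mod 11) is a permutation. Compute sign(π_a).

Orbit of 4 under x↦5x: [4, 9, 1, 5, 3]… (length divides ord_11(5)).
Cycle lengths of π_5 on ℤ/11ℤ: [5, 5, 1]; 3 cycles in total.
3 cycles on 11: each ℓ→(−1)^(ℓ−1), product (−1)^8 = +1.
The Jacobi symbol (5|11) = +1 (Zolotarev) agrees.

+1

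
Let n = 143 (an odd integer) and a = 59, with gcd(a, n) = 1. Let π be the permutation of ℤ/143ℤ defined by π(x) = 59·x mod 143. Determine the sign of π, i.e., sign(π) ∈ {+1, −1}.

-1

Trace 114: π^k(114) = [114, 5, 9, 102, 12, 136, 16] for k=0..6.
Cycle type of π: 60×2 + 12 + 5×2 + 1; total 6 cycles.
n − c = 143 − 6 = 137; sign = (−1)^137 = -1.
(59|143)_J = -1 (Zolotarev's lemma cross-check).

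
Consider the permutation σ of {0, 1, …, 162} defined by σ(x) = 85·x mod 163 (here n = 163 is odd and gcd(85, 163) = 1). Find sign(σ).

Orbit of 58 under x↦85x: [58, 40, 140, 1, 85, 53, 104]… (length divides ord_163(85)).
π_85 has 19 disjoint cycles with lengths [9, 9, 9, 9, 9, 9, 9, 9, 9, 9, 9, 9, 9, 9, 9, 9, 9, 9, 1] on {0,…,162}.
163 − 19 = 144 transpositions; sign(π) = (−1)^144 = +1.

+1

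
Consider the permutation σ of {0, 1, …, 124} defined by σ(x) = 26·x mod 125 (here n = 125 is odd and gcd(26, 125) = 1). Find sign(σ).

+1

Orbit of 76 under x↦26x: [76, 101, 1, 26, 51]… (length divides ord_125(26)).
Cycle type of π: 5×20 + 1×25; total 45 cycles.
Σ(ℓ_i−1) = 125−45 = 80; sign = (−1)^80 = +1.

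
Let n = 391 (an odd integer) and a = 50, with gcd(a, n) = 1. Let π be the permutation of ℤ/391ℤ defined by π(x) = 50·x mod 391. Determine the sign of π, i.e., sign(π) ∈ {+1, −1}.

+1

Trace 101: π^k(101) = [101, 358, 305, 1, 50, 154, 271] for k=0..6.
Cycle type of π: 22×16 + 11×2 + 2×8 + 1; total 27 cycles.
n − c = 391 − 27 = 364; sign = (−1)^364 = +1.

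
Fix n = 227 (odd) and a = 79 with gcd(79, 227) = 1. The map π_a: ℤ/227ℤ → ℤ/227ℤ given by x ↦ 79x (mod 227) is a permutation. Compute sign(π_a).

Start at x=219: 219 → 49 → 12 → 40 → 209 → 167 → 27 → … (one orbit).
3 cycles of lengths [113, 113, 1].
Σ(ℓ_i−1) = 227−3 = 224; sign = (−1)^224 = +1.
Zolotarev: (79|227) = +1, matching the cycle-count sign.

+1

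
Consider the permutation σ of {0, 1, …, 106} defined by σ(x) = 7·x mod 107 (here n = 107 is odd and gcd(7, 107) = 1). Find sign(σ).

-1

Start at x=37: 37 → 45 → 101 → 65 → 27 → 82 → 39 → … (one orbit).
π_7 has 2 disjoint cycles with lengths [106, 1] on {0,…,106}.
With 2 cycles on 107 points, sign = (−1)^{107−2} = -1.
The Jacobi symbol (7|107) = -1 (Zolotarev) agrees.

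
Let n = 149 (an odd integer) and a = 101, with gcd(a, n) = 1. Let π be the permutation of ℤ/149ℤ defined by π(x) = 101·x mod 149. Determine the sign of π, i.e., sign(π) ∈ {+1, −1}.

-1

Orbit of 142 under x↦101x: [142, 38, 113, 89, 49, 32, 103]… (length divides ord_149(101)).
π_101 has 2 disjoint cycles with lengths [148, 1] on {0,…,148}.
With 2 cycles on 149 points, sign = (−1)^{149−2} = -1.
(101|149)_J = -1 (Zolotarev's lemma cross-check).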